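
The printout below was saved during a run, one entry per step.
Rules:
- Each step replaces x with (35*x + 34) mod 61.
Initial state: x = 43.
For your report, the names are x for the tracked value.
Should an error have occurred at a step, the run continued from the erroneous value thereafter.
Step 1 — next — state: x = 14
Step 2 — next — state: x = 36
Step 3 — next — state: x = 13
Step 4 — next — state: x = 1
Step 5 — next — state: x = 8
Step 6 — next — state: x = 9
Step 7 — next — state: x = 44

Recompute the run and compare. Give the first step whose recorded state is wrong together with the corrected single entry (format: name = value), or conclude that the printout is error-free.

no error

Step 1: x = (35*43 + 34) mod 61 = 14 — exactly as logged.
Step 2: x = (35*14 + 34) mod 61 = 36 — checks out.
Step 3: x = (35*36 + 34) mod 61 = 13 — checks out.
Step 4: x = (35*13 + 34) mod 61 = 1 — exactly as logged.
Step 5: x = (35*1 + 34) mod 61 = 8 — exactly as logged.
Step 6: x = (35*8 + 34) mod 61 = 9 — consistent with the printout.
Step 7: x = (35*9 + 34) mod 61 = 44 — exactly as logged.
Nothing is out of place; the run is error-free.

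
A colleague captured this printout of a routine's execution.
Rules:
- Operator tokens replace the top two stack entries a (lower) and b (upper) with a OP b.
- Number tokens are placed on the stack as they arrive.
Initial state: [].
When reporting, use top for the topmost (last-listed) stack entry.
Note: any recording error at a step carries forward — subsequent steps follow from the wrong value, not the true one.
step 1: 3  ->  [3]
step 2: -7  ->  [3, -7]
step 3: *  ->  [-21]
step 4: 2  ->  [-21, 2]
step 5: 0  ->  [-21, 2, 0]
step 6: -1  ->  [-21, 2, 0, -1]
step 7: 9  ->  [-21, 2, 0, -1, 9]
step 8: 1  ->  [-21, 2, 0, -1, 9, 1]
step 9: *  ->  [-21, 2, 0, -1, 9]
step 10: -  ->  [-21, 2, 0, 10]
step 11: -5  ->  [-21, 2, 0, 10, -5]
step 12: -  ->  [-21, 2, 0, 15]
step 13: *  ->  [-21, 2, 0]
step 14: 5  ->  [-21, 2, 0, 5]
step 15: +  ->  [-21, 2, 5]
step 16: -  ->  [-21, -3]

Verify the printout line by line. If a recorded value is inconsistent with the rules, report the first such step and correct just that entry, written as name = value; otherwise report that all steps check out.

step 1: push 3: top = 3 -> matches
step 2: push -7: top = -7 -> consistent with the printout
step 3: 3 * -7 = -21 -> consistent with the printout
step 4: push 2: top = 2 -> checks out
step 5: push 0: top = 0 -> checks out
step 6: push -1: top = -1 -> checks out
step 7: push 9: top = 9 -> same as recorded
step 8: push 1: top = 1 -> agrees with the printout
step 9: 9 * 1 = 9 -> in agreement
step 10: -1 - 9 = -10 -> the entry is off here
First deviation found at step 10; the corrected entry is top = -10.

step 10, top = -10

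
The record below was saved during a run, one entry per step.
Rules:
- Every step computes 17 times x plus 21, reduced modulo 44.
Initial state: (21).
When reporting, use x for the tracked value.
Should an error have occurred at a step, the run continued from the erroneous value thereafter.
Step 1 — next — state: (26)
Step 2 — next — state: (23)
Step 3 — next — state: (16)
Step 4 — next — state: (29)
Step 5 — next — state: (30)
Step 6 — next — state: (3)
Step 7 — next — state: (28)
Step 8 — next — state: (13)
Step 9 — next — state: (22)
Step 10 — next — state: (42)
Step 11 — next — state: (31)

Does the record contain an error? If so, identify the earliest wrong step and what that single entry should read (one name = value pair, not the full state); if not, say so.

step 10, x = 43

1. x = (17*21 + 21) mod 44 = 26 (same as recorded)
2. x = (17*26 + 21) mod 44 = 23 (checks out)
3. x = (17*23 + 21) mod 44 = 16 (same as recorded)
4. x = (17*16 + 21) mod 44 = 29 (in agreement)
5. x = (17*29 + 21) mod 44 = 30 (confirmed correct)
6. x = (17*30 + 21) mod 44 = 3 (verified)
7. x = (17*3 + 21) mod 44 = 28 (consistent with the record)
8. x = (17*28 + 21) mod 44 = 13 (no discrepancy)
9. x = (17*13 + 21) mod 44 = 22 (confirmed correct)
10. x = (17*22 + 21) mod 44 = 43 (first mismatch against the record)
That makes step 10 the first incorrect line — x = 43 is what it should show.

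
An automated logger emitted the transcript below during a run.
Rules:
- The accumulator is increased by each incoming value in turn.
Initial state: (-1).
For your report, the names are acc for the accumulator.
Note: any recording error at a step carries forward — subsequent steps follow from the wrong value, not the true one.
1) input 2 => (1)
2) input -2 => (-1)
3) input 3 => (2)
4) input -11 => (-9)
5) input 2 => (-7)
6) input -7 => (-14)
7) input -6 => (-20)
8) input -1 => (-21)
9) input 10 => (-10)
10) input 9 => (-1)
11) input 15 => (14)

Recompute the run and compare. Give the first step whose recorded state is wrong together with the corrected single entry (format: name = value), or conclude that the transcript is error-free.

step 9, acc = -11

Recomputing the run from the initial state:
step 1: acc = 1
step 2: acc = -1
step 3: acc = 2
step 4: acc = -9
step 5: acc = -7
step 6: acc = -14
step 7: acc = -20
step 8: acc = -21
step 9: acc = -11
step 10: acc = -2
step 11: acc = 13
The first disagreement with the transcript is at step 9, where the value should be acc = -11.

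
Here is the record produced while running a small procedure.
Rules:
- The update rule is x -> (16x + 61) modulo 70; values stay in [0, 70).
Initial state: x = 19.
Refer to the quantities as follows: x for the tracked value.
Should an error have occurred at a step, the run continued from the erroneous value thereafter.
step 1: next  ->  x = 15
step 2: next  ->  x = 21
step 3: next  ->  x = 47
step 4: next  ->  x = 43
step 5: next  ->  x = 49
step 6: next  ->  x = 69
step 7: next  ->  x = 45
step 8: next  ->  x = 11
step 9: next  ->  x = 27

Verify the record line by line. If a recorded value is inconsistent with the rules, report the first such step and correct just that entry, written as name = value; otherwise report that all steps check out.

1. x = (16*19 + 61) mod 70 = 15 (confirmed correct)
2. x = (16*15 + 61) mod 70 = 21 (same as recorded)
3. x = (16*21 + 61) mod 70 = 47 (verified)
4. x = (16*47 + 61) mod 70 = 43 (confirmed correct)
5. x = (16*43 + 61) mod 70 = 49 (no discrepancy)
6. x = (16*49 + 61) mod 70 = 5 (the entry is off here)
First deviation found at step 6; the corrected entry is x = 5.

step 6, x = 5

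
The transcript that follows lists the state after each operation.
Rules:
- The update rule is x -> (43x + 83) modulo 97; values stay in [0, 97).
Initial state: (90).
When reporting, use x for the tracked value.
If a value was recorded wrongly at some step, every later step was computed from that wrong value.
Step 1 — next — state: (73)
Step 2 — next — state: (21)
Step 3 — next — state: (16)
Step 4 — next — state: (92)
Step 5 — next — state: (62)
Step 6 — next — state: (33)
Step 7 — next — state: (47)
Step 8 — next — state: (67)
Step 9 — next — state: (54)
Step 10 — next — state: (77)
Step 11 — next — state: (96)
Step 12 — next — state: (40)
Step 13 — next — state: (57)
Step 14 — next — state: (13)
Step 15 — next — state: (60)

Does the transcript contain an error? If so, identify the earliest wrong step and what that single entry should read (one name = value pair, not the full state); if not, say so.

Step 1: x = (43*90 + 83) mod 97 = 73 — in agreement.
Step 2: x = (43*73 + 83) mod 97 = 21 — same as recorded.
Step 3: x = (43*21 + 83) mod 97 = 16 — confirmed correct.
Step 4: x = (43*16 + 83) mod 97 = 92 — no discrepancy.
Step 5: x = (43*92 + 83) mod 97 = 62 — consistent with the transcript.
Step 6: x = (43*62 + 83) mod 97 = 33 — in agreement.
Step 7: x = (43*33 + 83) mod 97 = 47 — same as recorded.
Step 8: x = (43*47 + 83) mod 97 = 67 — consistent with the transcript.
Step 9: x = (43*67 + 83) mod 97 = 54 — exactly as logged.
Step 10: x = (43*54 + 83) mod 97 = 77 — matches.
Step 11: x = (43*77 + 83) mod 97 = 96 — in agreement.
Step 12: x = (43*96 + 83) mod 97 = 40 — in agreement.
Step 13: x = (43*40 + 83) mod 97 = 57 — checks out.
Step 14: x = (43*57 + 83) mod 97 = 12 — the transcript has a different value.
Step 14 is the first one off; corrected, x = 12.

step 14, x = 12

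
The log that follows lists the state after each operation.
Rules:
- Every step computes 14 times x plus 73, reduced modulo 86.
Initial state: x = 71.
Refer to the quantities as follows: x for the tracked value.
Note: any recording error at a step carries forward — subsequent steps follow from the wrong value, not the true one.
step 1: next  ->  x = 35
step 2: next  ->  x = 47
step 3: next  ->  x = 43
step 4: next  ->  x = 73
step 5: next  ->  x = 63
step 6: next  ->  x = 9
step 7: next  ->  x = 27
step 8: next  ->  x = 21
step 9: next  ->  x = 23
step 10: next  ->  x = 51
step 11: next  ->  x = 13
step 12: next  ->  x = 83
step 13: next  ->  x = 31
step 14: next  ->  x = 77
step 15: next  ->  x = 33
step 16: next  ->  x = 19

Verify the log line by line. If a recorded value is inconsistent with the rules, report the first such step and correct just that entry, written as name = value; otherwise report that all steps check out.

Recomputing the run from the initial state:
step 1: x = 35
step 2: x = 47
step 3: x = 43
step 4: x = 73
step 5: x = 63
step 6: x = 9
step 7: x = 27
step 8: x = 21
step 9: x = 23
step 10: x = 51
step 11: x = 13
step 12: x = 83
step 13: x = 31
step 14: x = 77
step 15: x = 33
step 16: x = 19
This matches the log at every step.

no error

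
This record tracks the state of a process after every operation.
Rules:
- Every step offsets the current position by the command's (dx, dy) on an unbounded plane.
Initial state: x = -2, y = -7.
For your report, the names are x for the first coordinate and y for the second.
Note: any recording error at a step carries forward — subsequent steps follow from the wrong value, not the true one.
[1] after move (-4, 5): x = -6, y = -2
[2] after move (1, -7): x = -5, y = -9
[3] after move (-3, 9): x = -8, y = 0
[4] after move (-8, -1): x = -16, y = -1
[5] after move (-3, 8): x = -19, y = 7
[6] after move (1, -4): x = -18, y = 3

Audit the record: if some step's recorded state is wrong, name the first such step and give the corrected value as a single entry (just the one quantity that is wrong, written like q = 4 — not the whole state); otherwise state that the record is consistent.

no error

step 1: x = -2 + (-4) = -6, y = -7 + (5) = -2 -> confirmed correct
step 2: x = -6 + (1) = -5, y = -2 + (-7) = -9 -> same as recorded
step 3: x = -5 + (-3) = -8, y = -9 + (9) = 0 -> in agreement
step 4: x = -8 + (-8) = -16, y = 0 + (-1) = -1 -> verified
step 5: x = -16 + (-3) = -19, y = -1 + (8) = 7 -> exactly as logged
step 6: x = -19 + (1) = -18, y = 7 + (-4) = 3 -> agrees with the record
The whole run recomputes cleanly — no discrepancies.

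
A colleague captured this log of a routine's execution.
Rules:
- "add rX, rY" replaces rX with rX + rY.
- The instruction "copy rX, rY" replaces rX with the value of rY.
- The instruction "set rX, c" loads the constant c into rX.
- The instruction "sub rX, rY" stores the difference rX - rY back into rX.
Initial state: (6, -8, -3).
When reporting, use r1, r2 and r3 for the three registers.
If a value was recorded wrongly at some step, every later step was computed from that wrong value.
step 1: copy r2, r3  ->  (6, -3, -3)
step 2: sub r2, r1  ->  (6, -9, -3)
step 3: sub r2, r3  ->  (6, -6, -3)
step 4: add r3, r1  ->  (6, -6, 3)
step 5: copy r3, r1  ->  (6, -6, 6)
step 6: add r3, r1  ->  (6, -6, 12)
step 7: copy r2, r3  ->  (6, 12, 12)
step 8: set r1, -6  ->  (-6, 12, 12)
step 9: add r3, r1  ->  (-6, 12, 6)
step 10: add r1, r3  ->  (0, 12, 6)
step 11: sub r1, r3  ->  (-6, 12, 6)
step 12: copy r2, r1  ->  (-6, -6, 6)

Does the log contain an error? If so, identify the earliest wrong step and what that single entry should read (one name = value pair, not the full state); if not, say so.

1. r2 = -3 (exactly as logged)
2. r2 = -3 - 6 = -9 (exactly as logged)
3. r2 = -9 - -3 = -6 (checks out)
4. r3 = -3 + 6 = 3 (checks out)
5. r3 = 6 (confirmed correct)
6. r3 = 6 + 6 = 12 (confirmed correct)
7. r2 = 12 (matches)
8. r1 = -6 (same as recorded)
9. r3 = 12 + -6 = 6 (same as recorded)
10. r1 = -6 + 6 = 0 (exactly as logged)
11. r1 = 0 - 6 = -6 (confirmed correct)
12. r2 = -6 (verified)
All steps check out; nothing to correct.

no error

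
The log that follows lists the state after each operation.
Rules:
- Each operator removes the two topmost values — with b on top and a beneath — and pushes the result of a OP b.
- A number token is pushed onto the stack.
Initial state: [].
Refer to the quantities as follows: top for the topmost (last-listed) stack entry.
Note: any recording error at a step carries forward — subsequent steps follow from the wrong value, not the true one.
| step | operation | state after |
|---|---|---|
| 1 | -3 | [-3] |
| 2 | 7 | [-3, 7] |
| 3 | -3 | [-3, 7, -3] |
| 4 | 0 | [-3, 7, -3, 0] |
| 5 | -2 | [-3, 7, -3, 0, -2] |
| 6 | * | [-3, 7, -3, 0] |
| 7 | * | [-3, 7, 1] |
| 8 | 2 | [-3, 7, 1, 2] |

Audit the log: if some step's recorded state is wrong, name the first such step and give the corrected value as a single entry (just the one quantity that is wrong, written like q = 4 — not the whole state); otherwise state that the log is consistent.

Step 1: push -3: top = -3 — confirmed correct.
Step 2: push 7: top = 7 — checks out.
Step 3: push -3: top = -3 — matches.
Step 4: push 0: top = 0 — confirmed correct.
Step 5: push -2: top = -2 — no discrepancy.
Step 6: 0 * -2 = 0 — confirmed correct.
Step 7: -3 * 0 = 0 — the log disagrees here.
Step 7 is the first one off; corrected, top = 0.

step 7, top = 0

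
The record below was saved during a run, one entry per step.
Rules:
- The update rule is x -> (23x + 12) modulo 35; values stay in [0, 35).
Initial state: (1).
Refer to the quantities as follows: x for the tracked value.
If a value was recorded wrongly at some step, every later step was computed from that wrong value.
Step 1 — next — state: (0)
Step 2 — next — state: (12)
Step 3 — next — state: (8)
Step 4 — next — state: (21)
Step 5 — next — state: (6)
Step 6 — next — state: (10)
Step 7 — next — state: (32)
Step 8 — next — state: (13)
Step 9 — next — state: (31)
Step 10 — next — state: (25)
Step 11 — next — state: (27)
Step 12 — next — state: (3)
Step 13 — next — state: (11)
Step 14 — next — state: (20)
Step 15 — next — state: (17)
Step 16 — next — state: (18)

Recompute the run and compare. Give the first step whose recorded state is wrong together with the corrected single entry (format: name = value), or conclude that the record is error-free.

step 5, x = 5

step 1: x = (23*1 + 12) mod 35 = 0 -> exactly as logged
step 2: x = (23*0 + 12) mod 35 = 12 -> same as recorded
step 3: x = (23*12 + 12) mod 35 = 8 -> confirmed correct
step 4: x = (23*8 + 12) mod 35 = 21 -> verified
step 5: x = (23*21 + 12) mod 35 = 5 -> the record disagrees here
So the first discrepancy is step 5, where the right value is x = 5.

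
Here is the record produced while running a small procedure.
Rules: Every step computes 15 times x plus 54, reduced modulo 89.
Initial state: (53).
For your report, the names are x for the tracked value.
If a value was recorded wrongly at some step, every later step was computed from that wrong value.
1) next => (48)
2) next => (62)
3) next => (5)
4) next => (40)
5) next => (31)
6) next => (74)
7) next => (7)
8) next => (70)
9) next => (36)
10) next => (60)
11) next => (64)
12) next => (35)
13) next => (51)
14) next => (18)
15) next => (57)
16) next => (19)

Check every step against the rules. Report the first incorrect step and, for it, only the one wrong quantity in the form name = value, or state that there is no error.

step 13, x = 45

Recomputing the run from the initial state:
step 1: x = 48
step 2: x = 62
step 3: x = 5
step 4: x = 40
step 5: x = 31
step 6: x = 74
step 7: x = 7
step 8: x = 70
step 9: x = 36
step 10: x = 60
step 11: x = 64
step 12: x = 35
step 13: x = 45
step 14: x = 17
step 15: x = 42
step 16: x = 61
The first disagreement with the record is at step 13, where the value should be x = 45.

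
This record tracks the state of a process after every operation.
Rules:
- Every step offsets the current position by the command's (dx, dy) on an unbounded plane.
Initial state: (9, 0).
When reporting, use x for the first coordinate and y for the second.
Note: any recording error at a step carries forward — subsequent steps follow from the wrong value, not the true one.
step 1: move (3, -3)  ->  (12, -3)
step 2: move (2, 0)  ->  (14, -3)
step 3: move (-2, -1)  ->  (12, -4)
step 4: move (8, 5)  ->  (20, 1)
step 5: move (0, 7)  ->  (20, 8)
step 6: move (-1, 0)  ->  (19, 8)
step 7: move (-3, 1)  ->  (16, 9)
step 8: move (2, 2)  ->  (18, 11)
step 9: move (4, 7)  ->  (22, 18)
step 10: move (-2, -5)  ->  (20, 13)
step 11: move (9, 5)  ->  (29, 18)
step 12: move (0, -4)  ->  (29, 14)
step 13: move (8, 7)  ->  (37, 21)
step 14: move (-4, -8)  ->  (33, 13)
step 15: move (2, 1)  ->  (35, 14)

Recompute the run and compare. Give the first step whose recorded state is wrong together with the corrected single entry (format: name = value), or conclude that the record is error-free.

no error

Recomputing the run from the initial state:
step 1: x = 12, y = -3
step 2: x = 14, y = -3
step 3: x = 12, y = -4
step 4: x = 20, y = 1
step 5: x = 20, y = 8
step 6: x = 19, y = 8
step 7: x = 16, y = 9
step 8: x = 18, y = 11
step 9: x = 22, y = 18
step 10: x = 20, y = 13
step 11: x = 29, y = 18
step 12: x = 29, y = 14
step 13: x = 37, y = 21
step 14: x = 33, y = 13
step 15: x = 35, y = 14
This matches the record at every step.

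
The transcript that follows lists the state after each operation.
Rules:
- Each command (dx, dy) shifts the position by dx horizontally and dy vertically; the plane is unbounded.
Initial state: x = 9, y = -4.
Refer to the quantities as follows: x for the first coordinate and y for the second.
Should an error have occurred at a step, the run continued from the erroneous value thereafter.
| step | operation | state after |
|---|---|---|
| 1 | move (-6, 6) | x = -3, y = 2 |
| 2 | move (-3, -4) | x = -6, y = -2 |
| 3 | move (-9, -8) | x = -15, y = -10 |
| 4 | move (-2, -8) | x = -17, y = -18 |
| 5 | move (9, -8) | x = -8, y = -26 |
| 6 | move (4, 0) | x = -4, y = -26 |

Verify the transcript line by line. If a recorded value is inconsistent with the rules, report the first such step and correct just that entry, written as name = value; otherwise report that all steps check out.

step 1: x = 9 + (-6) = 3, y = -4 + (6) = 2 -> not what was recorded
So the first discrepancy is step 1, where the right value is x = 3.

step 1, x = 3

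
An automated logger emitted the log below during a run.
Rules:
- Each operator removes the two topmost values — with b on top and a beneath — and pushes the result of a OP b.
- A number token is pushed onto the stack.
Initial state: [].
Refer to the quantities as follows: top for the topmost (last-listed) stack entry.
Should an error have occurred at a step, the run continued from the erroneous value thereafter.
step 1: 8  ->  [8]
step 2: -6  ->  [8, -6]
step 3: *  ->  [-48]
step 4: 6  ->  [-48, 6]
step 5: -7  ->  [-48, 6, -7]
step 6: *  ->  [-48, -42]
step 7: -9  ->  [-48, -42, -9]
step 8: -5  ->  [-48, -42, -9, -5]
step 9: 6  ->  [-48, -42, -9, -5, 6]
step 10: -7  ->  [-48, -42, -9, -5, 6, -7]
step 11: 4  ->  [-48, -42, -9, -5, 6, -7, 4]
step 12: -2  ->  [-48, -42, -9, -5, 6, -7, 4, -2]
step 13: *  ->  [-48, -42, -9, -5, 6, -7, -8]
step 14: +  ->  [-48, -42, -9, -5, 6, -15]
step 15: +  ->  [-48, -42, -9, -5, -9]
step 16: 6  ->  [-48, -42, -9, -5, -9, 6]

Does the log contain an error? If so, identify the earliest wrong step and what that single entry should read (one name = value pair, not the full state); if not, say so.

1. push 8: top = 8 (confirmed correct)
2. push -6: top = -6 (in agreement)
3. 8 * -6 = -48 (checks out)
4. push 6: top = 6 (no discrepancy)
5. push -7: top = -7 (matches)
6. 6 * -7 = -42 (in agreement)
7. push -9: top = -9 (consistent with the log)
8. push -5: top = -5 (no discrepancy)
9. push 6: top = 6 (matches)
10. push -7: top = -7 (verified)
11. push 4: top = 4 (exactly as logged)
12. push -2: top = -2 (consistent with the log)
13. 4 * -2 = -8 (in agreement)
14. -7 + -8 = -15 (checks out)
15. 6 + -15 = -9 (checks out)
16. push 6: top = 6 (exactly as logged)
The whole run recomputes cleanly — no discrepancies.

no error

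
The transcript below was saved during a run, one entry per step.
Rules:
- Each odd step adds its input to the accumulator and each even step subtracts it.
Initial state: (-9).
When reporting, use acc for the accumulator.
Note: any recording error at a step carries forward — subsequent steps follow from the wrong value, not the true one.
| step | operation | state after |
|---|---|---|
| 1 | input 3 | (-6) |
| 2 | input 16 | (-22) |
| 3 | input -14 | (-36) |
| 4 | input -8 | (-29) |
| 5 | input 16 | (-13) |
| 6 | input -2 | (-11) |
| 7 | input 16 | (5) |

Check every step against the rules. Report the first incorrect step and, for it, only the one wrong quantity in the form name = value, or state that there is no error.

step 4, acc = -28

step 1: acc = -9 + 3 = -6 -> consistent with the transcript
step 2: acc = -6 - 16 = -22 -> no discrepancy
step 3: acc = -22 + -14 = -36 -> checks out
step 4: acc = -36 - -8 = -28 -> the recorded entry deviates here
First incorrect step: 4; the correct value is acc = -28.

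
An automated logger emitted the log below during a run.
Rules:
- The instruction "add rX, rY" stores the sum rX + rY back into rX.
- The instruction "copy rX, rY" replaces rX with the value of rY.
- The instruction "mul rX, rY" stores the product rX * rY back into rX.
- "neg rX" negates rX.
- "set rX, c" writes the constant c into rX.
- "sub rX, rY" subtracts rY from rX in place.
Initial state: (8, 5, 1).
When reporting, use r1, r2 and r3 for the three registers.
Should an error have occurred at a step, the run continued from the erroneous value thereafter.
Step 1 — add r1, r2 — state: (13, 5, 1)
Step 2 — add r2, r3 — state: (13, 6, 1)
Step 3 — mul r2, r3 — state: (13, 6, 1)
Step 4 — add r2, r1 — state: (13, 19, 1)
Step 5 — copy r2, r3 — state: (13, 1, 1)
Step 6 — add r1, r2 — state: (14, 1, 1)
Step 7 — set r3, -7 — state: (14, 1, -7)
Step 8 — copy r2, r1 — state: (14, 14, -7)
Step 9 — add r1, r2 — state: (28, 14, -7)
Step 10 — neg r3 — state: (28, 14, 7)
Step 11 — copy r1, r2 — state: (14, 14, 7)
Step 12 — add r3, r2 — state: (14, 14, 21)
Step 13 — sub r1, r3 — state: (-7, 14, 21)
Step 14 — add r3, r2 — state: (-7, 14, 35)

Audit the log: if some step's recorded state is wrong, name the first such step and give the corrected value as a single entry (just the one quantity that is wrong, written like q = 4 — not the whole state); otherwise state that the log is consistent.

no error

Recomputing the run from the initial state:
step 1: r1 = 13, r2 = 5, r3 = 1
step 2: r1 = 13, r2 = 6, r3 = 1
step 3: r1 = 13, r2 = 6, r3 = 1
step 4: r1 = 13, r2 = 19, r3 = 1
step 5: r1 = 13, r2 = 1, r3 = 1
step 6: r1 = 14, r2 = 1, r3 = 1
step 7: r1 = 14, r2 = 1, r3 = -7
step 8: r1 = 14, r2 = 14, r3 = -7
step 9: r1 = 28, r2 = 14, r3 = -7
step 10: r1 = 28, r2 = 14, r3 = 7
step 11: r1 = 14, r2 = 14, r3 = 7
step 12: r1 = 14, r2 = 14, r3 = 21
step 13: r1 = -7, r2 = 14, r3 = 21
step 14: r1 = -7, r2 = 14, r3 = 35
This matches the log at every step.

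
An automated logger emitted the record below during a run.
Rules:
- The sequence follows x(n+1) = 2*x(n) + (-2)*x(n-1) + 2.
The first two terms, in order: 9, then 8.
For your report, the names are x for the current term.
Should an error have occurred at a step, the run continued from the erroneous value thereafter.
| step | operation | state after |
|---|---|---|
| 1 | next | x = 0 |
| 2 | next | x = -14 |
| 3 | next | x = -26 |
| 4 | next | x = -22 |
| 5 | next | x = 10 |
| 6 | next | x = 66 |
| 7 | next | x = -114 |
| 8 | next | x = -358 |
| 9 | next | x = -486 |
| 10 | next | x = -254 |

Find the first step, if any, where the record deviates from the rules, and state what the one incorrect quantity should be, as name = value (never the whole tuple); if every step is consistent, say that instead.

step 7, x = 114

1. x = 2*(8) + (-2)*(9) + (2) = 0 (same as recorded)
2. x = 2*(0) + (-2)*(8) + (2) = -14 (same as recorded)
3. x = 2*(-14) + (-2)*(0) + (2) = -26 (matches)
4. x = 2*(-26) + (-2)*(-14) + (2) = -22 (verified)
5. x = 2*(-22) + (-2)*(-26) + (2) = 10 (consistent with the record)
6. x = 2*(10) + (-2)*(-22) + (2) = 66 (no discrepancy)
7. x = 2*(66) + (-2)*(10) + (2) = 114 (the entry is off here)
So the first discrepancy is step 7, where the right value is x = 114.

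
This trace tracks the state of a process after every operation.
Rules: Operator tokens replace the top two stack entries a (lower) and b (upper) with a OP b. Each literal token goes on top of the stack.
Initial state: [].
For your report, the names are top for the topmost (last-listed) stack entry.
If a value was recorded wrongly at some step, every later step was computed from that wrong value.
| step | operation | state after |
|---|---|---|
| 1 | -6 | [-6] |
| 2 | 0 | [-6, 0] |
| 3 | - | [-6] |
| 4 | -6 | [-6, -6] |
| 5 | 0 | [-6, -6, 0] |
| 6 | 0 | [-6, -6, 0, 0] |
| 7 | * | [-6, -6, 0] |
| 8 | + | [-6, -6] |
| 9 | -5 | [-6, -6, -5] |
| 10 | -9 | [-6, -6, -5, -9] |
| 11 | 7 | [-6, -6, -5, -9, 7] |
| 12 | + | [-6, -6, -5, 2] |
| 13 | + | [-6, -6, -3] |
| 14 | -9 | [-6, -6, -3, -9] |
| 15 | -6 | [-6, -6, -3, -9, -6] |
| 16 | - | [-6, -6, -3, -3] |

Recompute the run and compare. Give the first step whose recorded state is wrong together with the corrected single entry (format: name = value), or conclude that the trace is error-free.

Step 1: push -6: top = -6 — exactly as logged.
Step 2: push 0: top = 0 — confirmed correct.
Step 3: -6 - 0 = -6 — same as recorded.
Step 4: push -6: top = -6 — exactly as logged.
Step 5: push 0: top = 0 — confirmed correct.
Step 6: push 0: top = 0 — same as recorded.
Step 7: 0 * 0 = 0 — in agreement.
Step 8: -6 + 0 = -6 — same as recorded.
Step 9: push -5: top = -5 — confirmed correct.
Step 10: push -9: top = -9 — checks out.
Step 11: push 7: top = 7 — consistent with the trace.
Step 12: -9 + 7 = -2 — the recorded entry deviates here.
Step 12 is the first one off; corrected, top = -2.

step 12, top = -2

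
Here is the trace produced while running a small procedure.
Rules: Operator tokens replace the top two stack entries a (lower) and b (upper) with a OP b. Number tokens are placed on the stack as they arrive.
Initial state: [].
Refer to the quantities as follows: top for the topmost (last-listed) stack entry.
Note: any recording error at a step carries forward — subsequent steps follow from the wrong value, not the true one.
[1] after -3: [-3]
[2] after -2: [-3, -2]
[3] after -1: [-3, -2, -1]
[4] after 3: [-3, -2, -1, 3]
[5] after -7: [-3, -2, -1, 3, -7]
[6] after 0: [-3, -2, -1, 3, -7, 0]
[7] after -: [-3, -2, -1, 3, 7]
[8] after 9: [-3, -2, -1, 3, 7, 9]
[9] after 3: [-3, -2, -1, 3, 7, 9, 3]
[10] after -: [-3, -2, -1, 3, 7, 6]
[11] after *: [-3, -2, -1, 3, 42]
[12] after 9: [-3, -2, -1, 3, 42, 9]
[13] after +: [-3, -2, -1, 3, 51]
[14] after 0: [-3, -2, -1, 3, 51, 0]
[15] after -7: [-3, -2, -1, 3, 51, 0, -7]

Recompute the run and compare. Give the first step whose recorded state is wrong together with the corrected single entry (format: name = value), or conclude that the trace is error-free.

step 7, top = -7

step 1: push -3: top = -3 -> exactly as logged
step 2: push -2: top = -2 -> checks out
step 3: push -1: top = -1 -> verified
step 4: push 3: top = 3 -> in agreement
step 5: push -7: top = -7 -> matches
step 6: push 0: top = 0 -> exactly as logged
step 7: -7 - 0 = -7 -> the recorded entry deviates here
First incorrect step: 7; the correct value is top = -7.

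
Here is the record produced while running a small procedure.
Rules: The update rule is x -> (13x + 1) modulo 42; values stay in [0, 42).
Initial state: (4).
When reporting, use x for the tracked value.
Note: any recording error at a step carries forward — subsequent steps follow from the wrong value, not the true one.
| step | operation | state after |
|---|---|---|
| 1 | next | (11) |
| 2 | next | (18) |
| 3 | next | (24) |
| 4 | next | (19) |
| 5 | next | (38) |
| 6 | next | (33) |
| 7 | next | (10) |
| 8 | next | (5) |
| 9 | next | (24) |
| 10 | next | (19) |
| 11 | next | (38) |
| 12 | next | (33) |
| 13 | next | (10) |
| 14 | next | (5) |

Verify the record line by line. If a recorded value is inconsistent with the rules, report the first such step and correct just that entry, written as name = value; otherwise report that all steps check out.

Recomputing the run from the initial state:
step 1: x = 11
step 2: x = 18
step 3: x = 25
step 4: x = 32
step 5: x = 39
step 6: x = 4
step 7: x = 11
step 8: x = 18
step 9: x = 25
step 10: x = 32
step 11: x = 39
step 12: x = 4
step 13: x = 11
step 14: x = 18
The first disagreement with the record is at step 3, where the value should be x = 25.

step 3, x = 25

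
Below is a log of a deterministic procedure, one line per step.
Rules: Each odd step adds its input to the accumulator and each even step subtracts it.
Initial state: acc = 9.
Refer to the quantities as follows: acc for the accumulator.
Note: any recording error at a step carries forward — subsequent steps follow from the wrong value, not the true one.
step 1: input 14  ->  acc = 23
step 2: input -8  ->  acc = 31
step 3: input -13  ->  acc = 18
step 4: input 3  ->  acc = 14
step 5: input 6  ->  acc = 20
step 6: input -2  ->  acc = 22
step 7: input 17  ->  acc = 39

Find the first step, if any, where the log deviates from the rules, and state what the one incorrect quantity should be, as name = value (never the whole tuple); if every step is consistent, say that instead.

1. acc = 9 + 14 = 23 (no discrepancy)
2. acc = 23 - -8 = 31 (same as recorded)
3. acc = 31 + -13 = 18 (same as recorded)
4. acc = 18 - 3 = 15 (the recorded entry deviates here)
Conclusion: step 4 carries the first error; the entry should be acc = 15.

step 4, acc = 15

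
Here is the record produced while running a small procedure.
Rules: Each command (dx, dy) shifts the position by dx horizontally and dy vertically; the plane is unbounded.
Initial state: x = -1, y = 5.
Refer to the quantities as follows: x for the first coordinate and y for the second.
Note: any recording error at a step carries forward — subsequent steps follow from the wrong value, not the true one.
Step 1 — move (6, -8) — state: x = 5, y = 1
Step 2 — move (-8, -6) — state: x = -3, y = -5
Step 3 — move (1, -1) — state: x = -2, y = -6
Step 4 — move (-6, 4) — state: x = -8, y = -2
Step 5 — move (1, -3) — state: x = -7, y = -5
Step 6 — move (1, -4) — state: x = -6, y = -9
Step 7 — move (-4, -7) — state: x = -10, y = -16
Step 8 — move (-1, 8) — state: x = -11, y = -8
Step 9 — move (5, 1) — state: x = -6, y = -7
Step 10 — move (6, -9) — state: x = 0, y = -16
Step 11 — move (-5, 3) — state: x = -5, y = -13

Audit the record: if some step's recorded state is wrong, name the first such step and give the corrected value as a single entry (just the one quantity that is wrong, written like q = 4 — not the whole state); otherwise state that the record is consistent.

step 1, y = -3

1. x = -1 + (6) = 5, y = 5 + (-8) = -3 (this is not what the record shows)
The earliest wrong entry is at step 1: it should read y = -3.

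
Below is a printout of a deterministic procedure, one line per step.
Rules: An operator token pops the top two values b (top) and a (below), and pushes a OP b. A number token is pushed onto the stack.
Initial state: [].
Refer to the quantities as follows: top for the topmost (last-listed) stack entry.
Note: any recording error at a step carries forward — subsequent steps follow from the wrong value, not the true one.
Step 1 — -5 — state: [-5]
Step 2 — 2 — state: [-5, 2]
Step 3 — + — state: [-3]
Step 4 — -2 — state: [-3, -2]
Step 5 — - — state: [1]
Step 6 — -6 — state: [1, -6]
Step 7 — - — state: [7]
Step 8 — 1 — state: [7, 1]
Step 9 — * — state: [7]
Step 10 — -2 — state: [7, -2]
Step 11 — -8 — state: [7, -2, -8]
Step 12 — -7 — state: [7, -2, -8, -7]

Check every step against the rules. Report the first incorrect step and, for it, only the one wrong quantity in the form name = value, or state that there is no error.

step 5, top = -1

1. push -5: top = -5 (in agreement)
2. push 2: top = 2 (checks out)
3. -5 + 2 = -3 (consistent with the printout)
4. push -2: top = -2 (exactly as logged)
5. -3 - -2 = -1 (the recorded entry deviates here)
That makes step 5 the first incorrect line — top = -1 is what it should show.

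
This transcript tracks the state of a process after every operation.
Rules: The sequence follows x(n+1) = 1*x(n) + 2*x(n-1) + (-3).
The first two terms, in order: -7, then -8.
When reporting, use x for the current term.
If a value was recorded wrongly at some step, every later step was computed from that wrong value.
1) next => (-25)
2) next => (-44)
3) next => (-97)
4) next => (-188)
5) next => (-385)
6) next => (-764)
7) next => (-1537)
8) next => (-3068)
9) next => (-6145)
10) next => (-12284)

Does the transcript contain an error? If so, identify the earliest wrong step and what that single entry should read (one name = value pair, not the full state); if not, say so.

no error

Recomputing the run from the initial state:
step 1: x = -25
step 2: x = -44
step 3: x = -97
step 4: x = -188
step 5: x = -385
step 6: x = -764
step 7: x = -1537
step 8: x = -3068
step 9: x = -6145
step 10: x = -12284
This matches the transcript at every step.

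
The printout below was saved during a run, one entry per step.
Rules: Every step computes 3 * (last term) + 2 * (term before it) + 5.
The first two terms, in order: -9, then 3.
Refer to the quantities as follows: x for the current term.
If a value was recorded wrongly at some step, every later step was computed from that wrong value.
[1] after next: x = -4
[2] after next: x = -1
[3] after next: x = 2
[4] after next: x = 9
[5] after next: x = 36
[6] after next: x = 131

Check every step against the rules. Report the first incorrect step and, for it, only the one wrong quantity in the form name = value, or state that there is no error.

step 3, x = -6

1. x = 3*(3) + (2)*(-9) + (5) = -4 (exactly as logged)
2. x = 3*(-4) + (2)*(3) + (5) = -1 (confirmed correct)
3. x = 3*(-1) + (2)*(-4) + (5) = -6 (the entry is off here)
Step 3 is the first one off; corrected, x = -6.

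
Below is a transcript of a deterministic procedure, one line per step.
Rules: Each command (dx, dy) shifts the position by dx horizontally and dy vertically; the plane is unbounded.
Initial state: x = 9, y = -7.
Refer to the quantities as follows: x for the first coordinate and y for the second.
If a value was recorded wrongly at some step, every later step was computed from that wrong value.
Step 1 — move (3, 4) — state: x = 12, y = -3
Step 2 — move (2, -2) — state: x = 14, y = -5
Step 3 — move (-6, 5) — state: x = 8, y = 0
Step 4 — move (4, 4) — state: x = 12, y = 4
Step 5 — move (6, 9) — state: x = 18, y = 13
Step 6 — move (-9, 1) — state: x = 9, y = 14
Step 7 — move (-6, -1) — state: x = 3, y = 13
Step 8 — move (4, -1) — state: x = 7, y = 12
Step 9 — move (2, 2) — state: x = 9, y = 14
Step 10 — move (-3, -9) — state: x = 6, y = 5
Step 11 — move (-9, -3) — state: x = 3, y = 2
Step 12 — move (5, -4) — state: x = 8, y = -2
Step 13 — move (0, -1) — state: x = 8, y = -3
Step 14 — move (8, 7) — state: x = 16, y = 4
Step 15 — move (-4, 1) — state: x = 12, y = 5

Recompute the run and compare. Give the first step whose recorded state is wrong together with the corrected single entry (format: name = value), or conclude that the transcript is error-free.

step 11, x = -3

step 1: x = 9 + (3) = 12, y = -7 + (4) = -3 -> agrees with the transcript
step 2: x = 12 + (2) = 14, y = -3 + (-2) = -5 -> consistent with the transcript
step 3: x = 14 + (-6) = 8, y = -5 + (5) = 0 -> consistent with the transcript
step 4: x = 8 + (4) = 12, y = 0 + (4) = 4 -> in agreement
step 5: x = 12 + (6) = 18, y = 4 + (9) = 13 -> exactly as logged
step 6: x = 18 + (-9) = 9, y = 13 + (1) = 14 -> exactly as logged
step 7: x = 9 + (-6) = 3, y = 14 + (-1) = 13 -> verified
step 8: x = 3 + (4) = 7, y = 13 + (-1) = 12 -> verified
step 9: x = 7 + (2) = 9, y = 12 + (2) = 14 -> confirmed correct
step 10: x = 9 + (-3) = 6, y = 14 + (-9) = 5 -> confirmed correct
step 11: x = 6 + (-9) = -3, y = 5 + (-3) = 2 -> not what was recorded
So the first discrepancy is step 11, where the right value is x = -3.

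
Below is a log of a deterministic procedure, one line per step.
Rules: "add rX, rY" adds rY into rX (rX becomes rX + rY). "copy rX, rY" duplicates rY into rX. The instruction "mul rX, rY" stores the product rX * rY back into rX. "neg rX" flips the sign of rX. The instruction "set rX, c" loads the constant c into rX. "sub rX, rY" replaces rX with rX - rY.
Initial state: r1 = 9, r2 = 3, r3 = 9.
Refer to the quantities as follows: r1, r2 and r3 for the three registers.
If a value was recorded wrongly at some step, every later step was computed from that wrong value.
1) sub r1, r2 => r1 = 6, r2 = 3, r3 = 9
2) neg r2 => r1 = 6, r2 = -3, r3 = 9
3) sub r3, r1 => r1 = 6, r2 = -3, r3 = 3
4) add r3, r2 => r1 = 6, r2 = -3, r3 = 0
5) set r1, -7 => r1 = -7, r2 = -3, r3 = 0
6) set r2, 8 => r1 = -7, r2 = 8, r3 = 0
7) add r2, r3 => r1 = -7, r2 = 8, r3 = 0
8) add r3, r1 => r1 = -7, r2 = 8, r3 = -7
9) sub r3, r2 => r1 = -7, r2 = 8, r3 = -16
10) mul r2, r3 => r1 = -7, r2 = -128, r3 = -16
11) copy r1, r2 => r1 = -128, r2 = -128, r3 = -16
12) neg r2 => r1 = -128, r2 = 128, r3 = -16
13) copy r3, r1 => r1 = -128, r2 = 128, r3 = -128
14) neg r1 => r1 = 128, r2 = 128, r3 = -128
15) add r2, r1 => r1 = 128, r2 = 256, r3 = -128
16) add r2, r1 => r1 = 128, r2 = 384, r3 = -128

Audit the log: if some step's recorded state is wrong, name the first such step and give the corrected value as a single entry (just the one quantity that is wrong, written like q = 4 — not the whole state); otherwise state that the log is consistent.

step 9, r3 = -15

step 1: r1 = 9 - 3 = 6 -> exactly as logged
step 2: r2 = -(3) = -3 -> consistent with the log
step 3: r3 = 9 - 6 = 3 -> exactly as logged
step 4: r3 = 3 + -3 = 0 -> in agreement
step 5: r1 = -7 -> in agreement
step 6: r2 = 8 -> exactly as logged
step 7: r2 = 8 + 0 = 8 -> same as recorded
step 8: r3 = 0 + -7 = -7 -> in agreement
step 9: r3 = -7 - 8 = -15 -> the log disagrees here
The earliest wrong entry is at step 9: it should read r3 = -15.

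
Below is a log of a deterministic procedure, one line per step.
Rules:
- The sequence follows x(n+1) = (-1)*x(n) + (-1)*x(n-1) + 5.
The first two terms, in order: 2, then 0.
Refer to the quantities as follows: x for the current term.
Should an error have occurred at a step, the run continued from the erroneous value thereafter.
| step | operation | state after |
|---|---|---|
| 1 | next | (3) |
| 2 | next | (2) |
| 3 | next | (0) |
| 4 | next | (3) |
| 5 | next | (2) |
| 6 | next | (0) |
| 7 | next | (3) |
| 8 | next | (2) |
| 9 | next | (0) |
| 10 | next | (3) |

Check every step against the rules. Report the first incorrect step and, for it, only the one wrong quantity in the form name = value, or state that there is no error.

step 1: x = -1*(0) + (-1)*(2) + (5) = 3 -> matches
step 2: x = -1*(3) + (-1)*(0) + (5) = 2 -> same as recorded
step 3: x = -1*(2) + (-1)*(3) + (5) = 0 -> exactly as logged
step 4: x = -1*(0) + (-1)*(2) + (5) = 3 -> confirmed correct
step 5: x = -1*(3) + (-1)*(0) + (5) = 2 -> matches
step 6: x = -1*(2) + (-1)*(3) + (5) = 0 -> same as recorded
step 7: x = -1*(0) + (-1)*(2) + (5) = 3 -> checks out
step 8: x = -1*(3) + (-1)*(0) + (5) = 2 -> confirmed correct
step 9: x = -1*(2) + (-1)*(3) + (5) = 0 -> matches
step 10: x = -1*(0) + (-1)*(2) + (5) = 3 -> verified
The whole run recomputes cleanly — no discrepancies.

no error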